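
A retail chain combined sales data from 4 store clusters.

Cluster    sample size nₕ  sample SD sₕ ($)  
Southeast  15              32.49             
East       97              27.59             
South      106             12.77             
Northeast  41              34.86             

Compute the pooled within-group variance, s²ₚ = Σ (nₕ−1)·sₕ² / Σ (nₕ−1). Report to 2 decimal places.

602.30

Degrees of freedom: 14 + 96 + 105 + 40 = 255.
Σ(nₕ−1)sₕ² = 14·1055.6001 + 96·761.2081 + 105·163.0729 + 40·1215.2196 = 153585.8175.
s²ₚ = 153585.8175 / 255 = 602.2973... → 602.30.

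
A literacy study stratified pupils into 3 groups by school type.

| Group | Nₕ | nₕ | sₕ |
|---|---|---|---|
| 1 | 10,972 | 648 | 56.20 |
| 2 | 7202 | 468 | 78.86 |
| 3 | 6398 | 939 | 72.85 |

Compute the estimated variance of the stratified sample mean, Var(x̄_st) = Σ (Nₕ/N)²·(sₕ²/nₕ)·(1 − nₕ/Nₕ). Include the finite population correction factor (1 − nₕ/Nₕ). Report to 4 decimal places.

2.3087

N = 24572. Term for each stratum: Wₕ²sₕ²/nₕ·(1−nₕ/Nₕ).
Var(x̄_st) = 0.9144299 + 1.0673649 + 0.3269413 = 2.3087361 → 2.3087.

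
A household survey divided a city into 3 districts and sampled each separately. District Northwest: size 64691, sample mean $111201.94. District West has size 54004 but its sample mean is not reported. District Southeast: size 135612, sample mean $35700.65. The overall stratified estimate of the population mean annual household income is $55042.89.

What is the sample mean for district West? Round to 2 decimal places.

36341.59

N = 64691 + 54004 + 135612 = 254307.
Overall total = μ·N = 55042.89·254307 = 13997792227.23.
Subtract the known strata: 64691·111201.94 + 135612·35700.65 = 12035201248.34.
Remaining total for district West: 13997792227.23 − 12035201248.34 = 1962590978.89.
Divide by its size: 1962590978.89 / 54004 = 36341.5854... → 36341.59.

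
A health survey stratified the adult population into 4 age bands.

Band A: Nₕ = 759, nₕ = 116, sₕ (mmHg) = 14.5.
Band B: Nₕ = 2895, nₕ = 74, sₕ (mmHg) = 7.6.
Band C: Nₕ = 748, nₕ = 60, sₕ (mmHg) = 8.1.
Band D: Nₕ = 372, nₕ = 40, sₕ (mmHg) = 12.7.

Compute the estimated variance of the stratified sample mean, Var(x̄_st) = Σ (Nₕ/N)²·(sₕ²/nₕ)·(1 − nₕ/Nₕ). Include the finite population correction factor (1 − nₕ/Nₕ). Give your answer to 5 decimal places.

N = 4774. Term for each stratum: Wₕ²sₕ²/nₕ·(1−nₕ/Nₕ).
Var(x̄_st) = 0.03881199 + 0.27969345 + 0.02469130 + 0.02185061 = 0.36504735 → 0.36505.

0.36505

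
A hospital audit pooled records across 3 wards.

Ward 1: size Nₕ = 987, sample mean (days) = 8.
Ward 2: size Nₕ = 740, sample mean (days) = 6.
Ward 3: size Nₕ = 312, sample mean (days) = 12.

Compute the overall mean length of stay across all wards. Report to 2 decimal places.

x̄_st = (Σ Nₕx̄ₕ) / (Σ Nₕ) = (987·8 + 740·6 + 312·12) / 2039
= 16080 / 2039 = 7.8862... → 7.89.

7.89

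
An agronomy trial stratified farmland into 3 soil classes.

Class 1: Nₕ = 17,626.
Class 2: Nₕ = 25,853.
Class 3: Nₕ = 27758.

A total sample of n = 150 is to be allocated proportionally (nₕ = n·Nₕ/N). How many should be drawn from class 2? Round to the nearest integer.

54

N = 17626 + 25853 + 27758 = 71237.
n_2 = 150·25853/71237 = 54.437... → 54.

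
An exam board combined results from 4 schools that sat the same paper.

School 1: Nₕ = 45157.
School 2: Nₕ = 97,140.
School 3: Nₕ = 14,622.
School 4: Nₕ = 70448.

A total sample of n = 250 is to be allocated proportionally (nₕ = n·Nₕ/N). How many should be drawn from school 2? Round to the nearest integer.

107

Share of school 2 = 97140/227367 = 0.42724.
Allocate 250 × 0.42724 = 106.810... → 107.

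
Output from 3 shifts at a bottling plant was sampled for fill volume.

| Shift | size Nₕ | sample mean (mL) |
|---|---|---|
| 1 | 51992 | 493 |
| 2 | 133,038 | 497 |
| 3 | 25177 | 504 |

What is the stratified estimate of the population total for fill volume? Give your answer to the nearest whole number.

Estimate total by summing Nₕ·x̄ₕ over strata.
51992·493 + 133038·497 + 25177·504 = 25632056 + 66119886 + 12689208 = 104441150.

104441150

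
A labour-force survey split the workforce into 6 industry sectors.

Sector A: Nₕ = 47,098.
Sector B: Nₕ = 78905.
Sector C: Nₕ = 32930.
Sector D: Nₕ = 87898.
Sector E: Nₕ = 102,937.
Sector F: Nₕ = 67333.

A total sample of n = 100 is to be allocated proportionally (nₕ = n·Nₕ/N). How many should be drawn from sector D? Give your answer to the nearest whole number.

21

N = 47098 + 78905 + 32930 + 87898 + 102937 + 67333 = 417101.
n_D = 100·87898/417101 = 21.074... → 21.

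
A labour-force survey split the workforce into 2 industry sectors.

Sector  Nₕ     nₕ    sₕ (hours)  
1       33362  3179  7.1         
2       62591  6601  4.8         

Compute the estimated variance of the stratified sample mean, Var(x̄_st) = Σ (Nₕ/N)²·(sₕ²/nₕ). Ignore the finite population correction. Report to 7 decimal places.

0.0034021

N = 95953. Term for each stratum: Wₕ²sₕ²/nₕ.
Var(x̄_st) = 0.0019169607 + 0.0014851811 = 0.0034021418 → 0.0034021.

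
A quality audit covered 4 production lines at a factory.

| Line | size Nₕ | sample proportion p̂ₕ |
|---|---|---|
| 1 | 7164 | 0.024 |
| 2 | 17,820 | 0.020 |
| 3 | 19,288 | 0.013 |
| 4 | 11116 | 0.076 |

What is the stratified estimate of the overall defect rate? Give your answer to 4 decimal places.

N = 7164 + 17820 + 19288 + 11116 = 55388.
Overall proportion = Σ (Nₕ/N)·p̂ₕ.
Σ Nₕp̂ₕ = 171.936 + 356.4 + 250.744 + 844.816 = 1623.896.
1623.896 / 55388 = 0.029319... → 0.0293.

0.0293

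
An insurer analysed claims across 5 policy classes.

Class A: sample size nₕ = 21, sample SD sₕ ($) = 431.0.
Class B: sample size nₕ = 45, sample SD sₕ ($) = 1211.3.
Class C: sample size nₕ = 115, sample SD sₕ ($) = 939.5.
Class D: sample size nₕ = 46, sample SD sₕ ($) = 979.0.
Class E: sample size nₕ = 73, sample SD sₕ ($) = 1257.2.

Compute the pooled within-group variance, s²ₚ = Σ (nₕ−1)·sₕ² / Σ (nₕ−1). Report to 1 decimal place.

Degrees of freedom: 20 + 44 + 114 + 45 + 72 = 295.
Σ(nₕ−1)sₕ² = 20·185761 + 44·1467247.69 + 114·882660.25 + 45·958441 + 72·1580551.84 = 325826964.34.
s²ₚ = 325826964.34 / 295 = 1104498.184... → 1104498.2.

1104498.2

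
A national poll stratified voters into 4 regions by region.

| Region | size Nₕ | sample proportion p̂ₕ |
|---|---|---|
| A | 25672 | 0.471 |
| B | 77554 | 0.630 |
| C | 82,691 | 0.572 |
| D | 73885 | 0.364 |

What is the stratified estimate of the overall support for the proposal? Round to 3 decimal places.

0.520

Wₕ = Nₕ/N with N = 259802: 0.0988, 0.2985, 0.3183, 0.2844.
p̂_st = 0.0988·0.471 + 0.2985·0.630 + 0.3183·0.572 + 0.2844·0.364 ≈ 0.52018... → 0.520.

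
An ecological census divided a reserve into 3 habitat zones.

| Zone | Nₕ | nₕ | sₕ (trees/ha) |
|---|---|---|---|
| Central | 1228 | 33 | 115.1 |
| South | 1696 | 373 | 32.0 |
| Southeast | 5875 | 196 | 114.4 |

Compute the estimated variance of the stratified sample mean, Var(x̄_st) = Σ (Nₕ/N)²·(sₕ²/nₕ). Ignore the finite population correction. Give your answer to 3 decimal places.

37.689

N = 8799; Wₕ = Nₕ/N.
zone Central: (1228/8799)²·115.1²/33 = 7.819281
zone South: (1696/8799)²·32.0²/373 = 0.101994
zone Southeast: (5875/8799)²·114.4²/196 = 29.767687
Sum = 37.688962 → 37.689.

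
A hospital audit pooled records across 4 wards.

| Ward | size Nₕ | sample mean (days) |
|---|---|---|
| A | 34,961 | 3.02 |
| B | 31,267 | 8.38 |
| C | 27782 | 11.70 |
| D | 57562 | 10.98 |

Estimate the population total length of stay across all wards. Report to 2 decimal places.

A: 34961·3.02 = 105582.22
B: 31267·8.38 = 262017.46
C: 27782·11.70 = 325049.4
D: 57562·10.98 = 632030.76
τ̂ = Σ Nₕx̄ₕ = 1324679.84.

1324679.84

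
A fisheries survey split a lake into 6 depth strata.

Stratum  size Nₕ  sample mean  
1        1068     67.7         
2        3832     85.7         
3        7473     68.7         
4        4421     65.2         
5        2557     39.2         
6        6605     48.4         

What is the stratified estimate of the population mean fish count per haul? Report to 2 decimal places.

62.50

x̄_st = (Σ Nₕx̄ₕ) / (Σ Nₕ) = (1068·67.7 + 3832·85.7 + 7473·68.7 + 4421·65.2 + 2557·39.2 + 6605·48.4) / 25956
= 1622266.7 / 25956 = 62.5006... → 62.50.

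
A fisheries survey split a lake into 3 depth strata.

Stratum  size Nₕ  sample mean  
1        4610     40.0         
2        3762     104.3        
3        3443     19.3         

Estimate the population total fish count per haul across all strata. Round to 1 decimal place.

1: 4610·40.0 = 184400
2: 3762·104.3 = 392376.6
3: 3443·19.3 = 66449.9
τ̂ = Σ Nₕx̄ₕ = 643226.5.

643226.5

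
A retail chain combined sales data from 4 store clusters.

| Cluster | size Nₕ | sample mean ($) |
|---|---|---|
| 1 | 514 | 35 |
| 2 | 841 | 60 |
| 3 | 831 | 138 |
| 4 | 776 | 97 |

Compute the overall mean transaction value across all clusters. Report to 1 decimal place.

x̄_st = (Σ Nₕx̄ₕ) / (Σ Nₕ) = (514·35 + 841·60 + 831·138 + 776·97) / 2962
= 258400 / 2962 = 87.238... → 87.2.

87.2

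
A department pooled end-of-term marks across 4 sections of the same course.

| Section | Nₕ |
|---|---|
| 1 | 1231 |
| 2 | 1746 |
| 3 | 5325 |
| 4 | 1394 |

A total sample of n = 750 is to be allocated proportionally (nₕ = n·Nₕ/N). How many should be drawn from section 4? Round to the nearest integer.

108

N = 1231 + 1746 + 5325 + 1394 = 9696.
n_4 = 750·1394/9696 = 107.828... → 108.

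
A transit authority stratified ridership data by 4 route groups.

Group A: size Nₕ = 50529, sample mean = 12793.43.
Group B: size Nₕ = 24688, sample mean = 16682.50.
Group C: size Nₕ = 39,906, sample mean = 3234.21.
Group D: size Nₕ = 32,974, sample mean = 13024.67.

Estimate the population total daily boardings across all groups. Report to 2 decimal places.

Estimate total by summing Nₕ·x̄ₕ over strata.
50529·12793.43 + 24688·16682.50 + 39906·3234.21 + 32974·13024.67 = 646439224.47 + 411857560 + 129064384.26 + 429475468.58 = 1616836637.31.

1616836637.31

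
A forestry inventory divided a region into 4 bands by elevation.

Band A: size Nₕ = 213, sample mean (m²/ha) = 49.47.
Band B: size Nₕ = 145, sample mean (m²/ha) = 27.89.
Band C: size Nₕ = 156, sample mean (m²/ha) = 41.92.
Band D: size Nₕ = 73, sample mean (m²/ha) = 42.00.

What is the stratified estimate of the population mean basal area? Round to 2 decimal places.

41.20

N = 213 + 145 + 156 + 73 = 587.
The stratified mean weights each stratum mean by its population share Nₕ/N.
Σ Nₕx̄ₕ = 213·49.47 + 145·27.89 + 156·41.92 + 73·42.00 = 10537.11 + 4044.05 + 6539.52 + 3066 = 24186.68.
Divide by N: 24186.68 / 587 = 41.2039... → 41.20.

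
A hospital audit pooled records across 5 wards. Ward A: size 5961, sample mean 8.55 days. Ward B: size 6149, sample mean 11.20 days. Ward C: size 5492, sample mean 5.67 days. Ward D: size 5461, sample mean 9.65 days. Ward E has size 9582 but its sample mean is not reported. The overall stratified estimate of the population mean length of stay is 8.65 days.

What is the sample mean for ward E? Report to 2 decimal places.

N = 5961 + 6149 + 5492 + 5461 + 9582 = 32645.
Overall total = μ·N = 8.65·32645 = 282379.25.
Subtract the known strata: 5961·8.55 + 6149·11.20 + 5492·5.67 + 5461·9.65 = 203673.64.
Remaining total for ward E: 282379.25 − 203673.64 = 78705.61.
Divide by its size: 78705.61 / 9582 = 8.2139... → 8.21.

8.21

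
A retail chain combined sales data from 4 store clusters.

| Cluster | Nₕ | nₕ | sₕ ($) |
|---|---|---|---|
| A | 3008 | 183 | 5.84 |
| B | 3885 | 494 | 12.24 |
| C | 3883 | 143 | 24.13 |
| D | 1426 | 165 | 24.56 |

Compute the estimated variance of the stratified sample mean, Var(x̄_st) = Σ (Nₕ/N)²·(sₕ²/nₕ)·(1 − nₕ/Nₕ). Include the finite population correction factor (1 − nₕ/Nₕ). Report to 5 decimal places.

N = 12202. Term for each stratum: Wₕ²sₕ²/nₕ·(1−nₕ/Nₕ).
Var(x̄_st) = 0.01063675 + 0.02683445 + 0.39715091 + 0.04415149 = 0.47877359 → 0.47877.

0.47877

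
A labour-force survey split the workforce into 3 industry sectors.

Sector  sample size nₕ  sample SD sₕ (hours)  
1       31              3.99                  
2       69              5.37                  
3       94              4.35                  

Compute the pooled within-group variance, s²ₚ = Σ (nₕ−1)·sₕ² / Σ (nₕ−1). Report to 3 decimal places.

1: (31−1)·3.99² = 30·15.9201 = 477.603
2: (69−1)·5.37² = 68·28.8369 = 1960.9092
3: (94−1)·4.35² = 93·18.9225 = 1759.7925
Numerator = 4198.3047; denominator = Σ(nₕ−1) = 191.
s²ₚ = 4198.3047/191 = 21.98065... → 21.981.

21.981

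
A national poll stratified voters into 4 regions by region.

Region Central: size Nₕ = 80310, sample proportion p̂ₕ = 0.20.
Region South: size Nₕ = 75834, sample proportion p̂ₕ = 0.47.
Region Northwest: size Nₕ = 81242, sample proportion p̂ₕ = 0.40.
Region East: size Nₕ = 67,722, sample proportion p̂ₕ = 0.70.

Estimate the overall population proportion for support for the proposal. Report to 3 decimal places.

Wₕ = Nₕ/N with N = 305108: 0.2632, 0.2485, 0.2663, 0.2220.
p̂_st = 0.2632·0.20 + 0.2485·0.47 + 0.2663·0.40 + 0.2220·0.70 ≈ 0.43134... → 0.431.

0.431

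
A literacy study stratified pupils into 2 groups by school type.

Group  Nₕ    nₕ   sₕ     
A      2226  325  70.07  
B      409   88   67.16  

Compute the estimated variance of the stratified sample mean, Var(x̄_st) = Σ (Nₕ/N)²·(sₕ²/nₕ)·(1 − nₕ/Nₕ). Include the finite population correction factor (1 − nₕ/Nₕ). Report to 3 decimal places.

N = 2635; Wₕ = Nₕ/N.
group A: (2226/2635)²·70.07²/325·(1 − 325/2226) = 9.207186
group B: (409/2635)²·67.16²/88·(1 − 88/409) = 0.969183
Sum = 10.176369 → 10.176.

10.176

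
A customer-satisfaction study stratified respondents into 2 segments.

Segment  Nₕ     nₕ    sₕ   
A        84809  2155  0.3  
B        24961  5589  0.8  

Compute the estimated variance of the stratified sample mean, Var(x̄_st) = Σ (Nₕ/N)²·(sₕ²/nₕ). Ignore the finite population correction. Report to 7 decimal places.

N = 109770. Term for each stratum: Wₕ²sₕ²/nₕ.
Var(x̄_st) = 0.0000249294 + 0.0000059211 = 0.0000308505 → 0.0000309.

0.0000309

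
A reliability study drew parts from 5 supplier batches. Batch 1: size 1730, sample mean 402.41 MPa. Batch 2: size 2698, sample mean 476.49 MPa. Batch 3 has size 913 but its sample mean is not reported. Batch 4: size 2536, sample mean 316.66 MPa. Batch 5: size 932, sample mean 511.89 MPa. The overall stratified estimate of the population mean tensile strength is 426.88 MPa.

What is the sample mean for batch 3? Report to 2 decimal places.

546.02

N = 1730 + 2698 + 913 + 2536 + 932 = 8809.
Overall total = μ·N = 426.88·8809 = 3760385.92.
Subtract the known strata: 1730·402.41 + 2698·476.49 + 2536·316.66 + 932·511.89 = 3261870.56.
Remaining total for batch 3: 3760385.92 − 3261870.56 = 498515.36.
Divide by its size: 498515.36 / 913 = 546.0190... → 546.02.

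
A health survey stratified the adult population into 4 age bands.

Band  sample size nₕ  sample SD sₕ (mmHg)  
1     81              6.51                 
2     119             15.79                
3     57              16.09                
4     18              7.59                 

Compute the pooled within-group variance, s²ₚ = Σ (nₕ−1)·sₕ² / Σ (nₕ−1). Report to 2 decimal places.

1: (81−1)·6.51² = 80·42.3801 = 3390.408
2: (119−1)·15.79² = 118·249.3241 = 29420.2438
3: (57−1)·16.09² = 56·258.8881 = 14497.7336
4: (18−1)·7.59² = 17·57.6081 = 979.3377
Numerator = 48287.7231; denominator = Σ(nₕ−1) = 271.
s²ₚ = 48287.7231/271 = 178.1835... → 178.18.

178.18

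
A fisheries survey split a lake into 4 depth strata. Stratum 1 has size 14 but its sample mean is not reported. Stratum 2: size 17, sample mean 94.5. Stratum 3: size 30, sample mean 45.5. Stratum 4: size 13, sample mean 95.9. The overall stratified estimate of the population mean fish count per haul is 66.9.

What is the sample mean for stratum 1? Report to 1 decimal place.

52.3

Σ Nₕx̄ₕ = N·μ, so 14·x̄_1 = 74·66.9 − (17·94.5 + 30·45.5 + 13·95.9).
= 4950.6 − 4218.2 = 732.4.
x̄_1 = 732.4 / 14 = 52.314... → 52.3.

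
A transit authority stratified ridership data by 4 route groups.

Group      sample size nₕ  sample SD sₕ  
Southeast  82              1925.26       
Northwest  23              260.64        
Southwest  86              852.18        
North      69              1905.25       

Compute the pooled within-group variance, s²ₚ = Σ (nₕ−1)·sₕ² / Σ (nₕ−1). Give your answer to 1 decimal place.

2383975.1

Degrees of freedom: 81 + 22 + 85 + 68 = 256.
Σ(nₕ−1)sₕ² = 81·3706626.0676 + 22·67933.2096 + 85·726210.7524 + 68·3629977.5625 = 610297630.2908.
s²ₚ = 610297630.2908 / 256 = 2383975.118... → 2383975.1.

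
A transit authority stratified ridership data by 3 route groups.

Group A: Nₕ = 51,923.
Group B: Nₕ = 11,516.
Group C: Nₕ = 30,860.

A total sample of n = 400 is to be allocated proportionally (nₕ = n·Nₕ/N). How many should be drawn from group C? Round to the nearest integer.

N = 51923 + 11516 + 30860 = 94299.
n_C = 400·30860/94299 = 130.903... → 131.

131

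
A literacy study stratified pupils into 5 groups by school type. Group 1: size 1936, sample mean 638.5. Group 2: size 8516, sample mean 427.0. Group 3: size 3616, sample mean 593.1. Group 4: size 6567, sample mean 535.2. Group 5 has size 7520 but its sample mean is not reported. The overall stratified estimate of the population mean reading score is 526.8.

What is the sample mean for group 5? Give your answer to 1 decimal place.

571.8

N = 1936 + 8516 + 3616 + 6567 + 7520 = 28155.
Overall total = μ·N = 526.8·28155 = 14832054.
Subtract the known strata: 1936·638.5 + 8516·427.0 + 3616·593.1 + 6567·535.2 = 10531776.
Remaining total for group 5: 14832054 − 10531776 = 4300278.
Divide by its size: 4300278 / 7520 = 571.845... → 571.8.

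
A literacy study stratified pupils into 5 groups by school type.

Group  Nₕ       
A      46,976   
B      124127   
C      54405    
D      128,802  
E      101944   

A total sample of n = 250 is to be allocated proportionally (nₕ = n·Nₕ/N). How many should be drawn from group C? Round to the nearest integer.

N = 46976 + 124127 + 54405 + 128802 + 101944 = 456254.
n_C = 250·54405/456254 = 29.811... → 30.

30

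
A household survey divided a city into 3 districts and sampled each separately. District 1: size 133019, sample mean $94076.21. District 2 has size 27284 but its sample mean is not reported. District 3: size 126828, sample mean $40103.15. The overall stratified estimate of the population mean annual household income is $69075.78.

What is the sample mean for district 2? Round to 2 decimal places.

Σ Nₕx̄ₕ = N·μ, so 27284·x̄_2 = 287131·69075.78 − (133019·94076.21 + 126828·40103.15).
= 19833797787.18 − 17600125686.19 = 2233672100.99.
x̄_2 = 2233672100.99 / 27284 = 81867.4718... → 81867.47.

81867.47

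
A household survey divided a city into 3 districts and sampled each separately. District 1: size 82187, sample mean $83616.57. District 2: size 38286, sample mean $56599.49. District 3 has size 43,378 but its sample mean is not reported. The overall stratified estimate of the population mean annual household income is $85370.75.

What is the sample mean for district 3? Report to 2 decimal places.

114088.24

Σ Nₕx̄ₕ = N·μ, so 43378·x̄_3 = 163851·85370.75 − (82187·83616.57 + 38286·56599.49).
= 13988082758.25 − 9039163112.73 = 4948919645.52.
x̄_3 = 4948919645.52 / 43378 = 114088.2393... → 114088.24.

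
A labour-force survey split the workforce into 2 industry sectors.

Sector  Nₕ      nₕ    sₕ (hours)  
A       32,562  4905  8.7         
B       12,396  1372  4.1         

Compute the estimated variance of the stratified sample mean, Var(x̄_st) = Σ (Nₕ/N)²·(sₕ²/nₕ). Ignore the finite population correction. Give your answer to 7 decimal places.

N = 44958; Wₕ = Nₕ/N.
sector A: (32562/44958)²·8.7²/4905 = 0.0080948289
sector B: (12396/44958)²·4.1²/1372 = 0.0009314569
Sum = 0.0090262858 → 0.0090263.

0.0090263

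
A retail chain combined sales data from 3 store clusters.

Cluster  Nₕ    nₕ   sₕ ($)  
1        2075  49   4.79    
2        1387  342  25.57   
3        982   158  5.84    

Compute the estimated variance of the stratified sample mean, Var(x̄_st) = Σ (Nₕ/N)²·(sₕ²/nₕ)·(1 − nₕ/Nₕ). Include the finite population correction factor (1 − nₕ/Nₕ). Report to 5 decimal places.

N = 4444. Term for each stratum: Wₕ²sₕ²/nₕ·(1−nₕ/Nₕ).
Var(x̄_st) = 0.09967457 + 0.14030721 + 0.00884421 = 0.24882600 → 0.24883.

0.24883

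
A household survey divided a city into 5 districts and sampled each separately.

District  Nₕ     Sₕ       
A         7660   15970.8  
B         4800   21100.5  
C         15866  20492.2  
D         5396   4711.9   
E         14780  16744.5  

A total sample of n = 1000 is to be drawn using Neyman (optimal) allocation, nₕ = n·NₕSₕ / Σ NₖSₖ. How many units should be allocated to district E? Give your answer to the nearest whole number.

301

A: NₕSₕ = 7660·15970.8 = 122336328
B: NₕSₕ = 4800·21100.5 = 101282400
C: NₕSₕ = 15866·20492.2 = 325129245.2
D: NₕSₕ = 5396·4711.9 = 25425412.4
E: NₕSₕ = 14780·16744.5 = 247483710
Σ NₕSₕ = 821657095.6.
n_E = 1000·247483710/821657095.6 = 301.201... → 301.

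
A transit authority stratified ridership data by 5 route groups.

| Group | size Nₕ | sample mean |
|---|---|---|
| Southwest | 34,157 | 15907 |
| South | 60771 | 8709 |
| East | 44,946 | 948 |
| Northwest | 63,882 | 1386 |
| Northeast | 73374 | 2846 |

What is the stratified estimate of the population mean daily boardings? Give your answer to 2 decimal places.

N = 277130; weights Wₕ = Nₕ/N = (0.1233, 0.2193, 0.1622, 0.2305, 0.2648).
x̄_st = Σ Wₕ·x̄ₕ = 0.1233·15907 + 0.2193·8709 + 0.1622·948 + 0.2305·1386 + 0.2648·2846 ≈ 5097.1086...
→ 5097.11.

5097.11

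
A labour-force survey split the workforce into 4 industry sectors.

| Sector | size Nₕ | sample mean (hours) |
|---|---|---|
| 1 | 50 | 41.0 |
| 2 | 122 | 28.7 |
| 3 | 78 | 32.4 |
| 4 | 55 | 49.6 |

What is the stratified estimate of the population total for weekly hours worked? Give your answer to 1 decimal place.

10806.6

Population total = Σ Nₕ·x̄ₕ (each stratum's size times its mean).
50·41.0 + 122·28.7 + 78·32.4 + 55·49.6 = 2050 + 3501.4 + 2527.2 + 2728 = 10806.6.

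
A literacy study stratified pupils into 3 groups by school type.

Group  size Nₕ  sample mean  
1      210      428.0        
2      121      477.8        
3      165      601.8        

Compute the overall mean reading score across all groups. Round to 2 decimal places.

x̄_st = (Σ Nₕx̄ₕ) / (Σ Nₕ) = (210·428.0 + 121·477.8 + 165·601.8) / 496
= 246990.8 / 496 = 497.9653... → 497.97.

497.97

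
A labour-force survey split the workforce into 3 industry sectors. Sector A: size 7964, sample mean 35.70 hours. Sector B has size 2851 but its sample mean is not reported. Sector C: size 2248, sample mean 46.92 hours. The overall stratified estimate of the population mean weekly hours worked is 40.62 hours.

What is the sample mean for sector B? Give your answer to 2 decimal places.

N = 7964 + 2851 + 2248 = 13063.
Overall total = μ·N = 40.62·13063 = 530619.06.
Subtract the known strata: 7964·35.70 + 2248·46.92 = 389790.96.
Remaining total for sector B: 530619.06 − 389790.96 = 140828.1.
Divide by its size: 140828.1 / 2851 = 49.3960... → 49.40.

49.40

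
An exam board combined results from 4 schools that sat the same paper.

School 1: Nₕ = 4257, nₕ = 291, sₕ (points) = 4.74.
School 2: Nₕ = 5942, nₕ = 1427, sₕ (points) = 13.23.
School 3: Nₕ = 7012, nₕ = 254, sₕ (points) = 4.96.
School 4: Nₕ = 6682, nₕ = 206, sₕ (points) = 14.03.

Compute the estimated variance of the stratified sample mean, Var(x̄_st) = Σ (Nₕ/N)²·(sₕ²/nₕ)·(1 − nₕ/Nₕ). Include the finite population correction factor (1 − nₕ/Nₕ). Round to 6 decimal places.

0.088518

N = 23893; Wₕ = Nₕ/N.
school 1: (4257/23893)²·4.74²/291·(1 − 291/4257) = 0.002283383
school 2: (5942/23893)²·13.23²/1427·(1 − 1427/5942) = 0.005764276
school 3: (7012/23893)²·4.96²/254·(1 − 254/7012) = 0.008039858
school 4: (6682/23893)²·14.03²/206·(1 − 206/6682) = 0.072430264
Sum = 0.088517780 → 0.088518.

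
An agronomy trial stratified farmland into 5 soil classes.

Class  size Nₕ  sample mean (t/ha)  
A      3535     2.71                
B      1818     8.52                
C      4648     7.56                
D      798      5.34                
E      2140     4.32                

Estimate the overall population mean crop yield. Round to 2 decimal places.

x̄_st = (Σ Nₕx̄ₕ) / (Σ Nₕ) = (3535·2.71 + 1818·8.52 + 4648·7.56 + 798·5.34 + 2140·4.32) / 12939
= 73714.21 / 12939 = 5.6971... → 5.70.

5.70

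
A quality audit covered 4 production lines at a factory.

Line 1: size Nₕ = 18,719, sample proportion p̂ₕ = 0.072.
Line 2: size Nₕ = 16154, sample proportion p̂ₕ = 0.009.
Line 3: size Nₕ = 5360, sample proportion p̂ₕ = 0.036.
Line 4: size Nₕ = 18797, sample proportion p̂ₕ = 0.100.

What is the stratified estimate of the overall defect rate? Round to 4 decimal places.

0.0604

N = 18719 + 16154 + 5360 + 18797 = 59030.
Overall proportion = Σ (Nₕ/N)·p̂ₕ.
Σ Nₕp̂ₕ = 1347.768 + 145.386 + 192.96 + 1879.7 = 3565.814.
3565.814 / 59030 = 0.060407... → 0.0604.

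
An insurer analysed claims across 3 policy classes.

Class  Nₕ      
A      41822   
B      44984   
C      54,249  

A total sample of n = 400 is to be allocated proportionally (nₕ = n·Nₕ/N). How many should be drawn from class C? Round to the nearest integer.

154

Share of class C = 54249/141055 = 0.38459.
Allocate 400 × 0.38459 = 153.838... → 154.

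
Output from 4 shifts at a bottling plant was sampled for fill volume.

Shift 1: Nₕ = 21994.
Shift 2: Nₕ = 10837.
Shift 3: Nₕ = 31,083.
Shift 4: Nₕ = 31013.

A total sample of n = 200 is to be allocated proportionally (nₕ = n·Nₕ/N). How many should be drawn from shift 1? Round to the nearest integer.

Share of shift 1 = 21994/94927 = 0.23169.
Allocate 200 × 0.23169 = 46.339... → 46.

46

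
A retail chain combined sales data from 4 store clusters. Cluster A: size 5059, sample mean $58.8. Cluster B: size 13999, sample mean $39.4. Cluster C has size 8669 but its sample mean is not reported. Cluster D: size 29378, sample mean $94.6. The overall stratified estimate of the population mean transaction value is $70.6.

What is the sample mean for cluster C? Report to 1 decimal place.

46.5

N = 5059 + 13999 + 8669 + 29378 = 57105.
Overall total = μ·N = 70.6·57105 = 4031613.
Subtract the known strata: 5059·58.8 + 13999·39.4 + 29378·94.6 = 3628188.6.
Remaining total for cluster C: 4031613 − 3628188.6 = 403424.4.
Divide by its size: 403424.4 / 8669 = 46.536... → 46.5.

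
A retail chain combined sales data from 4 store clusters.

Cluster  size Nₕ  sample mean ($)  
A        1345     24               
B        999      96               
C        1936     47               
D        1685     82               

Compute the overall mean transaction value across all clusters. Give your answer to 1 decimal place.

59.9

N = 5965; weights Wₕ = Nₕ/N = (0.2255, 0.1675, 0.3246, 0.2825).
x̄_st = Σ Wₕ·x̄ₕ = 0.2255·24 + 0.1675·96 + 0.3246·47 + 0.2825·82 ≈ 59.907...
→ 59.9.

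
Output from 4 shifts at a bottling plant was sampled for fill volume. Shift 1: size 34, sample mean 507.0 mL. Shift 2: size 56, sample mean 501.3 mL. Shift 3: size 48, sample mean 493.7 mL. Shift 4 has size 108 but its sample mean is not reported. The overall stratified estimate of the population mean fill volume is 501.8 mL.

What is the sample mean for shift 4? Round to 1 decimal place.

504.0

Σ Nₕx̄ₕ = N·μ, so 108·x̄_4 = 246·501.8 − (34·507.0 + 56·501.3 + 48·493.7).
= 123442.8 − 69008.4 = 54434.4.
x̄_4 = 54434.4 / 108 = 504.022... → 504.0.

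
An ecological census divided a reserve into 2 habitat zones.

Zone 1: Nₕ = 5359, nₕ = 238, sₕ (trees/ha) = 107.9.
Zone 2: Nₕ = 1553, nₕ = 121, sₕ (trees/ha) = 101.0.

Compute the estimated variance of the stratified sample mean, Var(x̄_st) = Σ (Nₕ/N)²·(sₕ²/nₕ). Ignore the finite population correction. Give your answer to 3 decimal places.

33.661

N = 6912; Wₕ = Nₕ/N.
zone 1: (5359/6912)²·107.9²/238 = 29.405325
zone 2: (1553/6912)²·101.0²/121 = 4.255914
Sum = 33.661239 → 33.661.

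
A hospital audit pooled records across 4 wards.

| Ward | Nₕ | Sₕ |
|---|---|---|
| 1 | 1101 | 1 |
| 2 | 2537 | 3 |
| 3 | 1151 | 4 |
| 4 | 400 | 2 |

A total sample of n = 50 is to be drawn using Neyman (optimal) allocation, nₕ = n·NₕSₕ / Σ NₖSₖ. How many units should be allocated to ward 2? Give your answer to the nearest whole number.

1: NₕSₕ = 1101·1 = 1101
2: NₕSₕ = 2537·3 = 7611
3: NₕSₕ = 1151·4 = 4604
4: NₕSₕ = 400·2 = 800
Σ NₕSₕ = 14116.
n_2 = 50·7611/14116 = 26.959... → 27.

27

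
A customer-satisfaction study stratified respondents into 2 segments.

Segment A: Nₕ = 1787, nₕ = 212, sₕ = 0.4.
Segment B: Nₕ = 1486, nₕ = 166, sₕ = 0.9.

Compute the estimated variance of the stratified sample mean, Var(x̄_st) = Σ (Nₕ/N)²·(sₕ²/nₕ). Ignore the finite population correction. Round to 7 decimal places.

N = 3273. Term for each stratum: Wₕ²sₕ²/nₕ.
Var(x̄_st) = 0.0002249786 + 0.0010058253 = 0.0012308039 → 0.0012308.

0.0012308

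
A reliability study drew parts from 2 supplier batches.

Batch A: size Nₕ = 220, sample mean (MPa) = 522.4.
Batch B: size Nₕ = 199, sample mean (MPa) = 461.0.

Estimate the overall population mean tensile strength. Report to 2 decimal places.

493.24

x̄_st = (Σ Nₕx̄ₕ) / (Σ Nₕ) = (220·522.4 + 199·461.0) / 419
= 206667 / 419 = 493.2387... → 493.24.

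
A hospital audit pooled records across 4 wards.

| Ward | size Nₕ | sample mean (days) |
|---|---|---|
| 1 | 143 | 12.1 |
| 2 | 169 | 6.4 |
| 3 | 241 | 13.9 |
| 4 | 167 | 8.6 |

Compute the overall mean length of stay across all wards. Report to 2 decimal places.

N = 143 + 169 + 241 + 167 = 720.
The stratified mean weights each stratum mean by its population share Nₕ/N.
Σ Nₕx̄ₕ = 143·12.1 + 169·6.4 + 241·13.9 + 167·8.6 = 1730.3 + 1081.6 + 3349.9 + 1436.2 = 7598.
Divide by N: 7598 / 720 = 10.5528... → 10.55.

10.55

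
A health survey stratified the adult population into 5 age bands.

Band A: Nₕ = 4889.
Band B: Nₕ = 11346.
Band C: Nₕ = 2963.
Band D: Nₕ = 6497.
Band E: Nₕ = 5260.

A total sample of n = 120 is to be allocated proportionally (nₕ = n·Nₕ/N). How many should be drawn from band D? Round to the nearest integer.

N = 4889 + 11346 + 2963 + 6497 + 5260 = 30955.
n_D = 120·6497/30955 = 25.186... → 25.

25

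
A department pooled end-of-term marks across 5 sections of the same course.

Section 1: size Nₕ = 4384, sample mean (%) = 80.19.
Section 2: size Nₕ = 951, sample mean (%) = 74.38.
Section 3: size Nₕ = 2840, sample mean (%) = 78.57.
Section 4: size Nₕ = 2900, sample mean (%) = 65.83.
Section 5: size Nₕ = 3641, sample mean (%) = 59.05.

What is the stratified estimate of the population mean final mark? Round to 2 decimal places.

x̄_st = (Σ Nₕx̄ₕ) / (Σ Nₕ) = (4384·80.19 + 951·74.38 + 2840·78.57 + 2900·65.83 + 3641·59.05) / 14716
= 1051335.19 / 14716 = 71.4416... → 71.44.

71.44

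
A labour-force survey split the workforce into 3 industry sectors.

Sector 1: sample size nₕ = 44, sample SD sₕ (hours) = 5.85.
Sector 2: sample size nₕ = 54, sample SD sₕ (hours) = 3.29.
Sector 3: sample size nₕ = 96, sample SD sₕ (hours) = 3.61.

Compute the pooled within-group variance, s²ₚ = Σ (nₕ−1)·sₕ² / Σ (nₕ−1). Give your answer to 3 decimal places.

17.190

1: (44−1)·5.85² = 43·34.2225 = 1471.5675
2: (54−1)·3.29² = 53·10.8241 = 573.6773
3: (96−1)·3.61² = 95·13.0321 = 1238.0495
Numerator = 3283.2943; denominator = Σ(nₕ−1) = 191.
s²ₚ = 3283.2943/191 = 17.19002... → 17.190.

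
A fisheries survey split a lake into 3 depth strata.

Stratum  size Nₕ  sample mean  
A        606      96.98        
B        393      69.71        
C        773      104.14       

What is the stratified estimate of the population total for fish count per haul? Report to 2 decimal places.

Estimate total by summing Nₕ·x̄ₕ over strata.
606·96.98 + 393·69.71 + 773·104.14 = 58769.88 + 27396.03 + 80500.22 = 166666.13.

166666.13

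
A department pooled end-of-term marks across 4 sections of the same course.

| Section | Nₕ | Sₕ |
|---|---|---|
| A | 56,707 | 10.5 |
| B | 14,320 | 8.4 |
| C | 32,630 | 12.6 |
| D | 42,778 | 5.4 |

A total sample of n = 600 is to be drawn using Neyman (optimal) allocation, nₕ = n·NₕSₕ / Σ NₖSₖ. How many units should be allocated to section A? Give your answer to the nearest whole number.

263

A: NₕSₕ = 56707·10.5 = 595423.5
B: NₕSₕ = 14320·8.4 = 120288
C: NₕSₕ = 32630·12.6 = 411138
D: NₕSₕ = 42778·5.4 = 231001.2
Σ NₕSₕ = 1357850.7.
n_A = 600·595423.5/1357850.7 = 263.103... → 263.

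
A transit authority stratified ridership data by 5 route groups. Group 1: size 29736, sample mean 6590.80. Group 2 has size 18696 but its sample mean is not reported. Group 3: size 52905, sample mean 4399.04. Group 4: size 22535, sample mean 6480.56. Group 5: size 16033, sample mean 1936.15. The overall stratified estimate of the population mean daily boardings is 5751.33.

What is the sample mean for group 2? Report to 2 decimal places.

Σ Nₕx̄ₕ = N·μ, so 18696·x̄_2 = 139905·5751.33 − (29736·6590.80 + 52905·4399.04 + 22535·6480.56 + 16033·1936.15).
= 804639823.65 − 605796952.55 = 198842871.1.
x̄_2 = 198842871.1 / 18696 = 10635.5836... → 10635.58.

10635.58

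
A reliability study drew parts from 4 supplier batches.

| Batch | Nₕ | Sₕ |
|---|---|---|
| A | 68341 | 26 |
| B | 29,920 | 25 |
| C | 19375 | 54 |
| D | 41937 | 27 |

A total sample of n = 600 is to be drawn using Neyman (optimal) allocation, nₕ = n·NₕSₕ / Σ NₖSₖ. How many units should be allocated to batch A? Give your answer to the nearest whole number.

A: NₕSₕ = 68341·26 = 1776866
B: NₕSₕ = 29920·25 = 748000
C: NₕSₕ = 19375·54 = 1046250
D: NₕSₕ = 41937·27 = 1132299
Σ NₕSₕ = 4703415.
n_A = 600·1776866/4703415 = 226.669... → 227.

227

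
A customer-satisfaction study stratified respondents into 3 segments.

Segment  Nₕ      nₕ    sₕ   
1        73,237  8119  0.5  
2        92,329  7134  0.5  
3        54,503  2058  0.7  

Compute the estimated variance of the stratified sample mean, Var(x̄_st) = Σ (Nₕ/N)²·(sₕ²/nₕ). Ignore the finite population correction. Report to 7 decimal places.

N = 220069. Term for each stratum: Wₕ²sₕ²/nₕ.
Var(x̄_st) = 0.0000034102 + 0.0000061683 + 0.0000146041 = 0.0000241826 → 0.0000242.

0.0000242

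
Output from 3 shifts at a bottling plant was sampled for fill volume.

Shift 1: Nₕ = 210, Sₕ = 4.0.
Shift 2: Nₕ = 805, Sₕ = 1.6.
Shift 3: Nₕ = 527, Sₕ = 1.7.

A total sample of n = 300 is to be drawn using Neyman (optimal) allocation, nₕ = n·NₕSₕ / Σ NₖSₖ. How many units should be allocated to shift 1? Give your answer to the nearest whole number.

Σ NₕSₕ = 210·4.0 + 805·1.6 + 527·1.7 = 3023.9.
Share for 1: 840/3023.9 = 0.27779.
n_1 = 300 × 0.27779 = 83.336... → 83.

83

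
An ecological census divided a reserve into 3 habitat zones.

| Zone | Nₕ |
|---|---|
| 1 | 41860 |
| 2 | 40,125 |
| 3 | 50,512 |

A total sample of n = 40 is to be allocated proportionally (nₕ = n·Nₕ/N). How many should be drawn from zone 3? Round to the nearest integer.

15

N = 41860 + 40125 + 50512 = 132497.
n_3 = 40·50512/132497 = 15.249... → 15.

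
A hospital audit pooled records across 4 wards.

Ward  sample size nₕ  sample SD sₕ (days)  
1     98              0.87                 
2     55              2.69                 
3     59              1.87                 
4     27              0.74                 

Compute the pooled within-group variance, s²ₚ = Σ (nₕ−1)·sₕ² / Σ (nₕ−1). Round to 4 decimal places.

Degrees of freedom: 97 + 54 + 58 + 26 = 235.
Σ(nₕ−1)sₕ² = 97·0.7569 + 54·7.2361 + 58·3.4969 + 26·0.5476 = 681.2265.
s²ₚ = 681.2265 / 235 = 2.898836... → 2.8988.

2.8988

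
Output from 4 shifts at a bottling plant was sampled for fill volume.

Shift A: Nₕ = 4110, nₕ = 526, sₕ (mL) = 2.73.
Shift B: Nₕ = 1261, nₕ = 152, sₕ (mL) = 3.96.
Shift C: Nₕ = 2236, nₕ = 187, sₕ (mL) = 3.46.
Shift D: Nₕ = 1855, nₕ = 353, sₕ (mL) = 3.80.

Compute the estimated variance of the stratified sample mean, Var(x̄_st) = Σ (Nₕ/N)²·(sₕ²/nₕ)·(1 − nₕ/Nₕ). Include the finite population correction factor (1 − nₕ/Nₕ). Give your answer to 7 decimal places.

N = 9462; Wₕ = Nₕ/N.
shift A: (4110/9462)²·2.73²/526·(1 − 526/4110) = 0.0023312212
shift B: (1261/9462)²·3.96²/152·(1 − 152/1261) = 0.0016114897
shift C: (2236/9462)²·3.46²/187·(1 − 187/2236) = 0.0032761099
shift D: (1855/9462)²·3.80²/353·(1 − 353/1855) = 0.0012730353
Sum = 0.0084918561 → 0.0084919.

0.0084919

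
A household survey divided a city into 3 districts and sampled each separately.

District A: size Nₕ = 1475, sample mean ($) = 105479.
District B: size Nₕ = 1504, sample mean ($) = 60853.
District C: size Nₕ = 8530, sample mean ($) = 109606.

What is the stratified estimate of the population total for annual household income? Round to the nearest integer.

1182043617

Population total = Σ Nₕ·x̄ₕ (each stratum's size times its mean).
1475·105479 + 1504·60853 + 8530·109606 = 155581525 + 91522912 + 934939180 = 1182043617.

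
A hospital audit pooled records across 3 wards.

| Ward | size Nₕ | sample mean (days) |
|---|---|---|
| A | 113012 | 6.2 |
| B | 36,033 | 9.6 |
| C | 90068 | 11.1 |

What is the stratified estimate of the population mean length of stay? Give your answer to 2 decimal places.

N = 239113; weights Wₕ = Nₕ/N = (0.4726, 0.1507, 0.3767).
x̄_st = Σ Wₕ·x̄ₕ = 0.4726·6.2 + 0.1507·9.6 + 0.3767·11.1 ≈ 8.5581...
→ 8.56.

8.56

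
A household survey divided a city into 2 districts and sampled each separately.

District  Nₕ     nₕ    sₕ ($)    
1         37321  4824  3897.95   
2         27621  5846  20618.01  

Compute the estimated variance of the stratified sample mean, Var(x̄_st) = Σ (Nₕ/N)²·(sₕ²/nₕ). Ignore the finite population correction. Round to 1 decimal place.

N = 64942. Term for each stratum: Wₕ²sₕ²/nₕ.
Var(x̄_st) = 1040.2086 + 13154.1309 = 14194.3395 → 14194.3.

14194.3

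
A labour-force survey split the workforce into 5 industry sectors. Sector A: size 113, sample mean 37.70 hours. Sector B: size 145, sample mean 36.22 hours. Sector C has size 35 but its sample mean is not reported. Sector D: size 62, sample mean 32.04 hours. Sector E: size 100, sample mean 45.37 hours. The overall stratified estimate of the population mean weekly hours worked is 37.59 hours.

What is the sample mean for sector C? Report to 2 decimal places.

N = 113 + 145 + 35 + 62 + 100 = 455.
Overall total = μ·N = 37.59·455 = 17103.45.
Subtract the known strata: 113·37.70 + 145·36.22 + 62·32.04 + 100·45.37 = 16035.48.
Remaining total for sector C: 17103.45 − 16035.48 = 1067.97.
Divide by its size: 1067.97 / 35 = 30.5134... → 30.51.

30.51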